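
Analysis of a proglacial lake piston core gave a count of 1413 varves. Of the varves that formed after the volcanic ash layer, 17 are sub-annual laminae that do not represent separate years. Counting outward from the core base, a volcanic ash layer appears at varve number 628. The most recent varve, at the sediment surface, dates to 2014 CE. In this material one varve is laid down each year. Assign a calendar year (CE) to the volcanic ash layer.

1246 CE

Between varve 628 and the sediment surface there are 1413 − 628 = 785 varves.
785 − 17 false = 768 true varves after the volcanic ash layer.
2014 − 768 = 1246 CE.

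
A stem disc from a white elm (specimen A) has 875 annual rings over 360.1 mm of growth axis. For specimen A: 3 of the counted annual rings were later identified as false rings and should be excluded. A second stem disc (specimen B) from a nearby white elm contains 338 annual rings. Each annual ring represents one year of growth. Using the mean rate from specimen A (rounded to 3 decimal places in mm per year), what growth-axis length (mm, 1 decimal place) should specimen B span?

139.6 mm

Specimen A: after corrections the count is 875 − 3 = 872 annual rings.
A: Mean rate = 360.1 mm / 872 years ≈ 0.413 mm/year.
Length of B = 0.413 × 338 = 139.6 mm.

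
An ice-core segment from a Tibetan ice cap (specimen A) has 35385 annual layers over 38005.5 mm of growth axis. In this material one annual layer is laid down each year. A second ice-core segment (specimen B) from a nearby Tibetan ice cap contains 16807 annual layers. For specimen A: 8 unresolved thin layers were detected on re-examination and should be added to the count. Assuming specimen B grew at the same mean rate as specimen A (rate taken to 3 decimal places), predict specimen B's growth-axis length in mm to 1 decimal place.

Specimen A: after corrections the count is 35385 + 8 = 35393 annual layers.
A: 38005.5 mm over 35393 years gives 38005.5 / 35393 ≈ 1.074 mm/year.
Length of B = 1.074 × 16807 = 18050.7 mm.

18050.7 mm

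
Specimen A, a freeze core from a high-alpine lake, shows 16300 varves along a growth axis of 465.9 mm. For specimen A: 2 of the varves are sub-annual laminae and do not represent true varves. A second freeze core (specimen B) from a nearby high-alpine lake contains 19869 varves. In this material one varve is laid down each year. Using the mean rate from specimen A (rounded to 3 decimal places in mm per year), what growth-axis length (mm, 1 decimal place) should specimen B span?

576.2 mm

Specimen A: after corrections the count is 16300 − 2 = 16298 varves.
A: Extension rate ≈ 465.9 / 16298 = 0.029 mm per year.
For B, 0.029 mm/year × 19869 years = 576.2 mm.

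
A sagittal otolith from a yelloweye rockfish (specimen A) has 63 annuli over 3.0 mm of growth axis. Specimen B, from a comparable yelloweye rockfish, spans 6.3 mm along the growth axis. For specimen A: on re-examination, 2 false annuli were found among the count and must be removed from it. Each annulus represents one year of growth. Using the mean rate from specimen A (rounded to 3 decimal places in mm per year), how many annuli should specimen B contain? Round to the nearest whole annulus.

Specimen A: after corrections the count is 63 − 2 = 61 annuli.
A: Extension rate ≈ 3.0 / 61 = 0.049 mm per year.
For B, 6.3 / 0.049 = 128.57 years ≈ 129 annuli.

129 annuli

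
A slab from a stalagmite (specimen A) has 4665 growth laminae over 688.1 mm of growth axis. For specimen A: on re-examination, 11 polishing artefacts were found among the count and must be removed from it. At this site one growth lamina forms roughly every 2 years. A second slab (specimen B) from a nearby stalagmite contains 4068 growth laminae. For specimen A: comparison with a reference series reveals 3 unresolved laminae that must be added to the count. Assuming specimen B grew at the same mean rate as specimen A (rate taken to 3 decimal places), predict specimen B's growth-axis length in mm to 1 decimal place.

Specimen A: true growth lamina count = 4665 − 11 + 3 = 4657.
Specimen A: at 2 years per growth lamina, 4657 × 2 = 9314 years.
A: Mean rate = 688.1 mm / 9314 years ≈ 0.074 mm/year.
Specimen B: at 2 years per growth lamina, 4068 × 2 = 8136 years. B's length ≈ 0.074 × 8136 = 602.1 mm.

602.1 mm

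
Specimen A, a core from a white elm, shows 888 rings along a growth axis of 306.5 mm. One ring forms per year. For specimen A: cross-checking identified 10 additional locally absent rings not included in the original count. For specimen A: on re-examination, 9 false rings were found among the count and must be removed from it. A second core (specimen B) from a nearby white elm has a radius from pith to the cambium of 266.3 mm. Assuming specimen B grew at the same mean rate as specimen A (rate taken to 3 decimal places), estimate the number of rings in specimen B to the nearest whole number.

772 rings

Specimen A: true ring count = 888 − 9 + 10 = 889.
A: Extension rate ≈ 306.5 / 889 = 0.345 mm per year.
B spans 266.3 / 0.345 = 771.88 years ≈ 772 rings.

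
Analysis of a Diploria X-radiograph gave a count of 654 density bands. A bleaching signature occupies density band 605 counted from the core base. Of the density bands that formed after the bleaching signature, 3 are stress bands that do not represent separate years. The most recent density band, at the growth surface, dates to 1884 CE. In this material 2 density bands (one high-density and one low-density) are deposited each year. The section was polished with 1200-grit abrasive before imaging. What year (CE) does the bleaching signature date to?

1861 CE

The bleaching signature sits at density band 605 from the core base, so 654 − 605 = 49 density bands formed after it.
49 − 3 false = 46 true density bands after the bleaching signature.
Dividing by 2 density bands per year: 46 / 2 = 23 years.
The density band at the growth surface is 1884 CE, so the bleaching signature dates to 1884 − 23 = 1861 CE.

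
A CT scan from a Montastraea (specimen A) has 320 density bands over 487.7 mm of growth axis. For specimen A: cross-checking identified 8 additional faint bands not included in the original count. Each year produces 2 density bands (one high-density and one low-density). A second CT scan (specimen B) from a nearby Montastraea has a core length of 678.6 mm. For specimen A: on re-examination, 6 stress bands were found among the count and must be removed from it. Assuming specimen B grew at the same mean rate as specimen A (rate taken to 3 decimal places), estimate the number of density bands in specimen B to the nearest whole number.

448 density bands

Specimen A: adjusted count: 320 − 6 + 8 = 322 density bands.
Specimen A: dividing by 2 density bands per year: 322 / 2 = 161 years.
A: 487.7 mm over 161 years gives 487.7 / 161 ≈ 3.029 mm/yr.
Specimen B: 678.6 mm / 3.029 mm per year = 224.03 years; at 2 density bands per year that is 224.03 × 2 ≈ 448 density bands.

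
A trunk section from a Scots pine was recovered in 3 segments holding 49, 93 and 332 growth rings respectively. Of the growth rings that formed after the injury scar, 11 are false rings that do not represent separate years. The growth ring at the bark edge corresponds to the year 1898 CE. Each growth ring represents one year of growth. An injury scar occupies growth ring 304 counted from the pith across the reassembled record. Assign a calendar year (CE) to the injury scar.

Total growth rings = 49 + 93 + 332 = 474.
The injury scar sits at growth ring 304 from the pith, so 474 − 304 = 170 growth rings formed after it.
Excluding 11 false growth rings: 170 − 11 = 159.
1898 − 159 = 1739 CE.

1739 CE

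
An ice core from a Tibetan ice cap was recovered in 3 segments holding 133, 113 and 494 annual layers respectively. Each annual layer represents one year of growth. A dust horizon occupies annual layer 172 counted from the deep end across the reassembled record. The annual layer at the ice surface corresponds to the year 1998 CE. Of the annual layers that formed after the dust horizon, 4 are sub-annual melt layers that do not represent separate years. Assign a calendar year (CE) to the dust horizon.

1434 CE

Total annual layers = 133 + 113 + 494 = 740.
Between annual layer 172 and the ice surface there are 740 − 172 = 568 annual layers.
568 − 4 false = 564 true annual layers after the dust horizon.
The annual layer at the ice surface is 1998 CE, so the dust horizon dates to 1998 − 564 = 1434 CE.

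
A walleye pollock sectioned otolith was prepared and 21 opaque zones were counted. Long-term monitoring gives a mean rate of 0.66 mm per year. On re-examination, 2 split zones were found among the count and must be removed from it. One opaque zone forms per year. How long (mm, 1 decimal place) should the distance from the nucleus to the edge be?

True opaque zone count = 21 − 2 = 19.
19 years at 0.66 mm/year gives 0.66 × 19 = 12.5 mm.

12.5 mm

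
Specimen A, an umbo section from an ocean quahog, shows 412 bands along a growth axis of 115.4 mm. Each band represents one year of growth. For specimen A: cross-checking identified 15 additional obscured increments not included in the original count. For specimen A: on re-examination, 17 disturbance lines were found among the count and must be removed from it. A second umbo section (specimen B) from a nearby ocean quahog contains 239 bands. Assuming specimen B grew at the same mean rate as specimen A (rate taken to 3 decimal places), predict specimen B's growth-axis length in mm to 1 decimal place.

67.2 mm

Specimen A: adjusted count: 412 − 17 + 15 = 410 bands.
A: Mean rate = 115.4 mm / 410 years ≈ 0.281 mm/year.
For B, 0.281 mm/year × 239 years = 67.2 mm.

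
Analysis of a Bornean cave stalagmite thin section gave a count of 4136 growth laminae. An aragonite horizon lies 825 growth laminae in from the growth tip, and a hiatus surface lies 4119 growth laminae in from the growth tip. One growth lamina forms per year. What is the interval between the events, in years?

The two markers are separated by 4119 − 825 = 3294 growth laminae.
At one growth lamina per year, 3294 years elapsed between them.

3294 yr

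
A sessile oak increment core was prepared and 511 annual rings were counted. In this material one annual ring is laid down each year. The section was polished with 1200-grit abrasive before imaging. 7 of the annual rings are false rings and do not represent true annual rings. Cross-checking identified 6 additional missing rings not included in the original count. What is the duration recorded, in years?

Correcting the raw count gives 511 − 7 + 6 = 510 true annual rings.
At one annual ring per year, that is 510 years.

510 yr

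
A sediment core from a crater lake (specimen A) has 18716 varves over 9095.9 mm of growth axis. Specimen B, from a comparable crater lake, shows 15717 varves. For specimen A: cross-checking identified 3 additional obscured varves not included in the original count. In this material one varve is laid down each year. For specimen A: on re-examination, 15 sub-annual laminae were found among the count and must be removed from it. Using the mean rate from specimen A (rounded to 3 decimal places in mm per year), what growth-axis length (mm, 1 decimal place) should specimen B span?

Specimen A: after corrections the count is 18716 − 15 + 3 = 18704 varves.
A: 9095.9 mm over 18704 years gives 9095.9 / 18704 ≈ 0.486 mm per year.
Length of B = 0.486 × 15717 = 7638.5 mm.

7638.5 mm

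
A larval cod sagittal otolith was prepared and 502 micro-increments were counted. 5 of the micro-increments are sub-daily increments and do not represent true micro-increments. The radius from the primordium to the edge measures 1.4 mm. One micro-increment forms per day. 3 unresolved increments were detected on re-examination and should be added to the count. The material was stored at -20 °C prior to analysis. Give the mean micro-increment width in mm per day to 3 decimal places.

0.003 mm per day

Correcting the raw count gives 502 − 5 + 3 = 500 true micro-increments.
Mean rate = 1.4 mm / 500 days ≈ 0.003 mm per day.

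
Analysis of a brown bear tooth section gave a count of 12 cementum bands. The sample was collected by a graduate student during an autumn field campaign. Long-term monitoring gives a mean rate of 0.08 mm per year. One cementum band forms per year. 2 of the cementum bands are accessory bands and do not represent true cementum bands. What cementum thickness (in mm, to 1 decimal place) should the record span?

0.8 mm

Adjusted count: 12 − 2 = 10 cementum bands.
Predicted length = 0.08 mm/year × 10 years = 0.8 mm.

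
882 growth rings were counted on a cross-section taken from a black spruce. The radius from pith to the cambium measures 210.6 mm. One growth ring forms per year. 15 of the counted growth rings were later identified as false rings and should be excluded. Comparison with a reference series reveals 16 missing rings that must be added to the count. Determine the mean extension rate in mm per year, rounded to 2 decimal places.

0.24 mm per year

Adjusted count: 882 − 15 + 16 = 883 growth rings.
Extension rate ≈ 210.6 / 883 = 0.24 mm per year.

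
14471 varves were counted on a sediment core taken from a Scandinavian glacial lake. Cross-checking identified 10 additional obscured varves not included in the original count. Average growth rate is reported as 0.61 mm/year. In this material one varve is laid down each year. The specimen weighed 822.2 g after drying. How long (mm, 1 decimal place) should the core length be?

8833.4 mm

Correcting the raw count gives 14471 + 10 = 14481 true varves.
14481 years at 0.61 mm/year gives 0.61 × 14481 = 8833.4 mm.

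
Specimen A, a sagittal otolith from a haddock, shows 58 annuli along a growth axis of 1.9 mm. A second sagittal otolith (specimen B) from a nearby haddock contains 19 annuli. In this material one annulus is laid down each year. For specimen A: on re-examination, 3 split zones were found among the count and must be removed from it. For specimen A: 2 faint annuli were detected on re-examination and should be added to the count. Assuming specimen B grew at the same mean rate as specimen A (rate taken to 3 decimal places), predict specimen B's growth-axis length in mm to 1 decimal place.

0.6 mm

Specimen A: true annulus count = 58 − 3 + 2 = 57.
A: Extension rate ≈ 1.9 / 57 = 0.033 mm/year.
Length of B = 0.033 × 19 = 0.6 mm.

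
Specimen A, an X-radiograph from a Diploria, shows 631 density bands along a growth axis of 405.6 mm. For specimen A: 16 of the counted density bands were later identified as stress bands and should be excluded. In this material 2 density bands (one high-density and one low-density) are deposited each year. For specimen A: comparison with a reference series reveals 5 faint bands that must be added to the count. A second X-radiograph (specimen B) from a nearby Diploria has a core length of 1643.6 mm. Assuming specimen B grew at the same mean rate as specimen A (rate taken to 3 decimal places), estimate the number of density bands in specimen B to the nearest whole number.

Specimen A: after corrections the count is 631 − 16 + 5 = 620 density bands.
Specimen A: 620 density bands at 2 per year is 620 / 2 = 310 years.
A: Mean rate = 405.6 mm / 310 years ≈ 1.308 mm/yr.
For B, 1643.6 / 1.308 = 1256.57 years; at 2 density bands per year that is 1256.57 × 2 ≈ 2513 density bands.

2513 density bands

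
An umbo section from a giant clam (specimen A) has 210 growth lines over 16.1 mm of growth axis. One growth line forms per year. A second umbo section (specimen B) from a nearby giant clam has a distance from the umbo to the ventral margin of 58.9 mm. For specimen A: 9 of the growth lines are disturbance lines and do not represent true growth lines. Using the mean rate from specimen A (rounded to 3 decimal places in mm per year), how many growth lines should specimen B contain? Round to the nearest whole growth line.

736 growth lines

Specimen A: after corrections the count is 210 − 9 = 201 growth lines.
A: Extension rate ≈ 16.1 / 201 = 0.080 mm/year.
For B, 58.9 / 0.080 = 736.25 years ≈ 736 growth lines.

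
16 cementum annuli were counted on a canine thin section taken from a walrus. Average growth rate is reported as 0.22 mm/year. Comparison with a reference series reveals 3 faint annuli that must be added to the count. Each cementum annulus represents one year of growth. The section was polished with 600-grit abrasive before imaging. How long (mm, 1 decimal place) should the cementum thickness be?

Adjusted count: 16 + 3 = 19 cementum annuli.
Length ≈ 0.22 × 19 = 4.2 mm.

4.2 mm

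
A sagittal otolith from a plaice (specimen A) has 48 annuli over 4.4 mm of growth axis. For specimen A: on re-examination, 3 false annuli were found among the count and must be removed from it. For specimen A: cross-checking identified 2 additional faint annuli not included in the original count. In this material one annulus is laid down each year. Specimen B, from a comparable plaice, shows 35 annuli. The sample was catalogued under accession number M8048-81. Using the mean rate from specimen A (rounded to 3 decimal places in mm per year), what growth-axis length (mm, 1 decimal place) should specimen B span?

Specimen A: adjusted count: 48 − 3 + 2 = 47 annuli.
A: Mean rate = 4.4 mm / 47 years ≈ 0.094 mm/year.
Length of B = 0.094 × 35 = 3.3 mm.

3.3 mm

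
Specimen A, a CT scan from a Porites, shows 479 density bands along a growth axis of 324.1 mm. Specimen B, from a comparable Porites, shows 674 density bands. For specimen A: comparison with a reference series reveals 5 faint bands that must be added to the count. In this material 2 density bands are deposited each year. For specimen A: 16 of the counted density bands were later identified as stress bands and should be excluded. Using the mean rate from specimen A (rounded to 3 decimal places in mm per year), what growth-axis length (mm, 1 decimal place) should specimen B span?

Specimen A: after corrections the count is 479 − 16 + 5 = 468 density bands.
Specimen A: with 2 density bands per year, 468 / 2 = 234 years.
A: Mean rate = 324.1 mm / 234 years ≈ 1.385 mm/year.
Specimen B: dividing by 2 density bands per year: 674 / 2 = 337 years. For B, 1.385 mm/year × 337 years = 466.7 mm.

466.7 mm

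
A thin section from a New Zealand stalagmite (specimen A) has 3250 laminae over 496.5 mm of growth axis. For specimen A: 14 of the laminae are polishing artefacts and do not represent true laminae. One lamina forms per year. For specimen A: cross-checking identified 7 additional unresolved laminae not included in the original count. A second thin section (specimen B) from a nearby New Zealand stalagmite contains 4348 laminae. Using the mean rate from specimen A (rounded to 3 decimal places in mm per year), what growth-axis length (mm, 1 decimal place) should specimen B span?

665.2 mm

Specimen A: adjusted count: 3250 − 14 + 7 = 3243 laminae.
A: Extension rate ≈ 496.5 / 3243 = 0.153 mm/yr.
Length of B = 0.153 × 4348 = 665.2 mm.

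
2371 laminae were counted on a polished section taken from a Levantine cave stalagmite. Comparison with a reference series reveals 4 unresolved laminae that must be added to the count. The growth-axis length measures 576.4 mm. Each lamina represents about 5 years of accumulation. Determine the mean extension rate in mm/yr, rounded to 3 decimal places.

After corrections the count is 2371 + 4 = 2375 laminae.
2375 laminae at 5 years each span 2375 × 5 = 11875 years.
Extension rate ≈ 576.4 / 11875 = 0.049 mm/yr.

0.049 mm/yr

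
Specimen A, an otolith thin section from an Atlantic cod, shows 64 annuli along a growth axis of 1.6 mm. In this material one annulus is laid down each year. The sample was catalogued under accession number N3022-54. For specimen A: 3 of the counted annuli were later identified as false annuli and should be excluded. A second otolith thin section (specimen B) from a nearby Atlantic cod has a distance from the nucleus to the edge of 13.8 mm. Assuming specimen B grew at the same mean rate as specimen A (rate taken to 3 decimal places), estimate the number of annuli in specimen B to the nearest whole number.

Specimen A: adjusted count: 64 − 3 = 61 annuli.
A: Mean rate = 1.6 mm / 61 years ≈ 0.026 mm per year.
For B, 13.8 / 0.026 = 530.77 years ≈ 531 annuli.

531 annuli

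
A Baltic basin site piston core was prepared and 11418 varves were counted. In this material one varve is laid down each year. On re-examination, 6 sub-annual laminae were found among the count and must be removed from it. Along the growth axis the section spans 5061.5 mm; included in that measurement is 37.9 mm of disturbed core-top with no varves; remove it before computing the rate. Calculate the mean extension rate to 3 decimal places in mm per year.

0.440 mm per year

Correcting the raw count gives 11418 − 6 = 11412 true varves.
Net length = 5061.5 − 37.9 = 5023.6 mm.
5023.6 mm over 11412 years gives 5023.6 / 11412 ≈ 0.440 mm per year.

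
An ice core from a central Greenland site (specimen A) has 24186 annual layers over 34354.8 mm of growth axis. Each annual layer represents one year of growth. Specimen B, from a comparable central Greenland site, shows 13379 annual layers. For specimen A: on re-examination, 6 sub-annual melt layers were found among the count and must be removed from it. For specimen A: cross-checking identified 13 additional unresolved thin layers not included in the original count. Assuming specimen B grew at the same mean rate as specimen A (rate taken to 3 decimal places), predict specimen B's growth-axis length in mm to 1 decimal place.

18998.2 mm

Specimen A: correcting the raw count gives 24186 − 6 + 13 = 24193 true annual layers.
A: Extension rate ≈ 34354.8 / 24193 = 1.420 mm/yr.
For B, 1.420 mm/year × 13379 years = 18998.2 mm.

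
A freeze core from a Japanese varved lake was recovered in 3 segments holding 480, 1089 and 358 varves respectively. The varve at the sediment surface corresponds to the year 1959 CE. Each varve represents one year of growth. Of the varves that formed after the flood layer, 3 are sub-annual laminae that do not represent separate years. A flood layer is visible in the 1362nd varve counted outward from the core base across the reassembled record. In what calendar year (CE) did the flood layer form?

Total varves = 480 + 1089 + 358 = 1927.
Between varve 1362 and the sediment surface there are 1927 − 1362 = 565 varves.
Removing the 3 false varves leaves 565 − 3 = 562 true varves beyond the flood layer.
The varve at the sediment surface is 1959 CE, so the flood layer dates to 1959 − 562 = 1397 CE.

1397 CE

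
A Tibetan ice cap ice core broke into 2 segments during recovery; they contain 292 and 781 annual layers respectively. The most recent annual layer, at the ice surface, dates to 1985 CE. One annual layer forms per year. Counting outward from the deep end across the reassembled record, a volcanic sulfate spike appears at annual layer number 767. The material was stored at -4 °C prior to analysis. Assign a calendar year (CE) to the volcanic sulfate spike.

1679 CE

Total annual layers = 292 + 781 = 1073.
The volcanic sulfate spike sits at annual layer 767 from the deep end, so 1073 − 767 = 306 annual layers formed after it.
Counting back 306 years from 1985 CE places the volcanic sulfate spike in 1985 − 306 = 1679 CE.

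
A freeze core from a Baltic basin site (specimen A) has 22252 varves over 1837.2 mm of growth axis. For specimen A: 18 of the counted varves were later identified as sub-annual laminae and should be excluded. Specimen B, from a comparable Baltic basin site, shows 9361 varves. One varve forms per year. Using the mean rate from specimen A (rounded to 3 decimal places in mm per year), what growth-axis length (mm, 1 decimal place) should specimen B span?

Specimen A: correcting the raw count gives 22252 − 18 = 22234 true varves.
A: 1837.2 mm over 22234 years gives 1837.2 / 22234 ≈ 0.083 mm/yr.
For B, 0.083 mm/year × 9361 years = 777.0 mm.

777.0 mm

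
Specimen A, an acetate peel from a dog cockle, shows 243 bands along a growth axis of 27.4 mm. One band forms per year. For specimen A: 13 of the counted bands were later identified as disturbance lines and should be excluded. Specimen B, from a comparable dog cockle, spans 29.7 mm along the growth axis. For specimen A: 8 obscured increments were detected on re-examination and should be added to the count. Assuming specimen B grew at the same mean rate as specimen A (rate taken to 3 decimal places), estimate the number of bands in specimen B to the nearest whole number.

Specimen A: true band count = 243 − 13 + 8 = 238.
A: Mean rate = 27.4 mm / 238 years ≈ 0.115 mm/yr.
B spans 29.7 / 0.115 = 258.26 years ≈ 258 bands.

258 bands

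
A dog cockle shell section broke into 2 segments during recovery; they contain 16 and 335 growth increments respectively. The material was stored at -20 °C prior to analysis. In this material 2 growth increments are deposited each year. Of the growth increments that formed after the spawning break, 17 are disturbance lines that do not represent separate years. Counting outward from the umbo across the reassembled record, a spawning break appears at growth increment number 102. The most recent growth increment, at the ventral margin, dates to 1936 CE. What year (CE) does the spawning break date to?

Total growth increments = 16 + 335 = 351.
The spawning break sits at growth increment 102 from the umbo, so 351 − 102 = 249 growth increments formed after it.
249 − 17 false = 232 true growth increments after the spawning break.
With 2 growth increments per year, 232 / 2 = 116 years.
The growth increment at the ventral margin is 1936 CE, so the spawning break dates to 1936 − 116 = 1820 CE.

1820 CE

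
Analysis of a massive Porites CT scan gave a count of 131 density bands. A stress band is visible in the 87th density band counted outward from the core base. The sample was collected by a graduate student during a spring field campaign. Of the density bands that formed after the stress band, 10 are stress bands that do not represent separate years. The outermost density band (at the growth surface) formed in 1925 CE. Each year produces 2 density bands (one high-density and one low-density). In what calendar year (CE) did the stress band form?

1908 CE

131 − 87 = 44 density bands lie beyond the stress band toward the growth surface.
Excluding 10 false density bands: 44 − 10 = 34.
With 2 density bands per year, 34 / 2 = 17 years.
The density band at the growth surface is 1925 CE, so the stress band dates to 1925 − 17 = 1908 CE.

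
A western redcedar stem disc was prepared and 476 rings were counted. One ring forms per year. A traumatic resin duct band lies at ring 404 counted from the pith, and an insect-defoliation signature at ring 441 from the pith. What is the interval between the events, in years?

The two markers are separated by 441 − 404 = 37 rings.
At one ring per year, 37 years elapsed between them.

37 years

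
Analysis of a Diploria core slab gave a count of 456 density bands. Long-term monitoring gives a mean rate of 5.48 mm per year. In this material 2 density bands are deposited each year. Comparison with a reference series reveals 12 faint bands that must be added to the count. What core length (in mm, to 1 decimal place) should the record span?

Correcting the raw count gives 456 + 12 = 468 true density bands.
468 density bands at 2 per year is 468 / 2 = 234 years.
234 years at 5.48 mm/year gives 5.48 × 234 = 1282.3 mm.

1282.3 mm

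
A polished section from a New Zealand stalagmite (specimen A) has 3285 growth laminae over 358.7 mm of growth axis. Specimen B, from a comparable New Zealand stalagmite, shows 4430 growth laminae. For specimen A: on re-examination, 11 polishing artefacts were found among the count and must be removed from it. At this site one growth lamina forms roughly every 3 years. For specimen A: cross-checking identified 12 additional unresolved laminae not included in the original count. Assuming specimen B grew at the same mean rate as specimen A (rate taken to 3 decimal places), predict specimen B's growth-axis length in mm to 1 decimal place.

Specimen A: after corrections the count is 3285 − 11 + 12 = 3286 growth laminae.
Specimen A: 3286 growth laminae at 3 years each span 3286 × 3 = 9858 years.
A: 358.7 mm over 9858 years gives 358.7 / 9858 ≈ 0.036 mm/yr.
Specimen B: 4430 growth laminae at 3 years each span 4430 × 3 = 13290 years. Length of B = 0.036 × 13290 = 478.4 mm.

478.4 mm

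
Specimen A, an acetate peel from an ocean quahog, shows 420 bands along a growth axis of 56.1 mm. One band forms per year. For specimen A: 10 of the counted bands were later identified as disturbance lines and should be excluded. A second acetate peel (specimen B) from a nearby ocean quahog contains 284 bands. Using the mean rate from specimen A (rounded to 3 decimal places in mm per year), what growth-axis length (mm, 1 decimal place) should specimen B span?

38.9 mm

Specimen A: adjusted count: 420 − 10 = 410 bands.
A: Mean rate = 56.1 mm / 410 years ≈ 0.137 mm/yr.
Length of B = 0.137 × 284 = 38.9 mm.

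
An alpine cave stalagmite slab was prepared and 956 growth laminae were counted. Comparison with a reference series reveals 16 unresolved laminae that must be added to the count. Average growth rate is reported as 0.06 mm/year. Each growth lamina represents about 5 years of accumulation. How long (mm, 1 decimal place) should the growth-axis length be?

Correcting the raw count gives 956 + 16 = 972 true growth laminae.
972 growth laminae at 5 years each span 972 × 5 = 4860 years.
Predicted length = 0.06 mm/year × 4860 years = 291.6 mm.

291.6 mm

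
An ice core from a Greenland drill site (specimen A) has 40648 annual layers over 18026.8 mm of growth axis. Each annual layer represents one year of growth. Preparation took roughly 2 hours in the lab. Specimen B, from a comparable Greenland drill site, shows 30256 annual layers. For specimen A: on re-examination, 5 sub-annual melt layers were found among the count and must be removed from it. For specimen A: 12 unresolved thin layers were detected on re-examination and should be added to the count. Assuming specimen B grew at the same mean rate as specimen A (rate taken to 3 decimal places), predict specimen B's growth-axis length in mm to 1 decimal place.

13403.4 mm

Specimen A: true annual layer count = 40648 − 5 + 12 = 40655.
A: Extension rate ≈ 18026.8 / 40655 = 0.443 mm per year.
B's length ≈ 0.443 × 30256 = 13403.4 mm.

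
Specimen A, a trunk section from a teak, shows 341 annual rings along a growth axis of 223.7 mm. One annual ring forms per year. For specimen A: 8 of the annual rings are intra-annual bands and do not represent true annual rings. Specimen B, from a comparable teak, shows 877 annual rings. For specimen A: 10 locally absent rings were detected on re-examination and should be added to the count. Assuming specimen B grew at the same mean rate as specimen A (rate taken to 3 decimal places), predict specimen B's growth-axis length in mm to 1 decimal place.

Specimen A: true annual ring count = 341 − 8 + 10 = 343.
A: Mean rate = 223.7 mm / 343 years ≈ 0.652 mm/year.
For B, 0.652 mm/year × 877 years = 571.8 mm.

571.8 mm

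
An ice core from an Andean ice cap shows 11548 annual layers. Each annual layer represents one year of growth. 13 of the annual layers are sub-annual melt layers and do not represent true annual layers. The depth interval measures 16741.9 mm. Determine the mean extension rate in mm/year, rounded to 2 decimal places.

After corrections the count is 11548 − 13 = 11535 annual layers.
16741.9 mm over 11535 years gives 16741.9 / 11535 ≈ 1.45 mm/year.

1.45 mm/year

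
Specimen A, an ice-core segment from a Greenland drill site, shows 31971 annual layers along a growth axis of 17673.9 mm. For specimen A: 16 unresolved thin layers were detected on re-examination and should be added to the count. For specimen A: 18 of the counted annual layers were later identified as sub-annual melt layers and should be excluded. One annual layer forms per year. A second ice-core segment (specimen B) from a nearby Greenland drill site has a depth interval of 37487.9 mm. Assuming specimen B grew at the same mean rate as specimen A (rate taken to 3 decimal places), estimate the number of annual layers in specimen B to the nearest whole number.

Specimen A: correcting the raw count gives 31971 − 18 + 16 = 31969 true annual layers.
A: 17673.9 mm over 31969 years gives 17673.9 / 31969 ≈ 0.553 mm/yr.
Specimen B: 37487.9 mm / 0.553 mm per year = 67790.05 years ≈ 67790 annual layers.

67790 annual layers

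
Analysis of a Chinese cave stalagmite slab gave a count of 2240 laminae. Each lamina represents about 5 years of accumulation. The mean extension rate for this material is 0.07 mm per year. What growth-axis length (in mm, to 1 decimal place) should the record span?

At 5 years per lamina, 2240 × 5 = 11200 years.
Predicted length = 0.07 mm/year × 11200 years = 784.0 mm.

784.0 mm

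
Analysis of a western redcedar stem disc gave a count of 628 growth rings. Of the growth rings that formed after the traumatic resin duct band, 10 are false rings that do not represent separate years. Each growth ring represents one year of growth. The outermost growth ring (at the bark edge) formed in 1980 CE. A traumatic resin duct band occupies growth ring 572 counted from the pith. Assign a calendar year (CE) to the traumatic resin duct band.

1934 CE

The traumatic resin duct band sits at growth ring 572 from the pith, so 628 − 572 = 56 growth rings formed after it.
Excluding 10 false growth rings: 56 − 10 = 46.
The growth ring at the bark edge is 1980 CE, so the traumatic resin duct band dates to 1980 − 46 = 1934 CE.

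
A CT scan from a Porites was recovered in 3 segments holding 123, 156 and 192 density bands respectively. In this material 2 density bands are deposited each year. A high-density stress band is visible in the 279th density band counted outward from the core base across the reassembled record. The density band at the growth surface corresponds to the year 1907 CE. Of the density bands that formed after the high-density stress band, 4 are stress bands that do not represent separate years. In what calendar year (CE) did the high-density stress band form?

1813 CE

Total density bands = 123 + 156 + 192 = 471.
471 − 279 = 192 density bands lie beyond the high-density stress band toward the growth surface.
Excluding 4 false density bands: 192 − 4 = 188.
Dividing by 2 density bands per year: 188 / 2 = 94 years.
1907 − 94 = 1813 CE.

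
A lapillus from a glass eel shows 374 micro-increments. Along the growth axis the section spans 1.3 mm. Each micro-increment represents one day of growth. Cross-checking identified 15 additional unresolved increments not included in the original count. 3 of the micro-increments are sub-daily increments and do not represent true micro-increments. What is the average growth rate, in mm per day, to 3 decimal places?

Adjusted count: 374 − 3 + 15 = 386 micro-increments.
Extension rate ≈ 1.3 / 386 = 0.003 mm per day.

0.003 mm per day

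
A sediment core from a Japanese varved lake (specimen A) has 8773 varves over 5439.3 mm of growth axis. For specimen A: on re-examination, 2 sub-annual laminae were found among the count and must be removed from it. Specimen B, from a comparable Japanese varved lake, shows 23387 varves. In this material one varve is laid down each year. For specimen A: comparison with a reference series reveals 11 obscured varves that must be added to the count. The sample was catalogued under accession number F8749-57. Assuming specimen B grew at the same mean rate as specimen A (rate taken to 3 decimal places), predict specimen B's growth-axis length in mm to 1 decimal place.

Specimen A: true varve count = 8773 − 2 + 11 = 8782.
A: Mean rate = 5439.3 mm / 8782 years ≈ 0.619 mm/year.
B's length ≈ 0.619 × 23387 = 14476.6 mm.

14476.6 mm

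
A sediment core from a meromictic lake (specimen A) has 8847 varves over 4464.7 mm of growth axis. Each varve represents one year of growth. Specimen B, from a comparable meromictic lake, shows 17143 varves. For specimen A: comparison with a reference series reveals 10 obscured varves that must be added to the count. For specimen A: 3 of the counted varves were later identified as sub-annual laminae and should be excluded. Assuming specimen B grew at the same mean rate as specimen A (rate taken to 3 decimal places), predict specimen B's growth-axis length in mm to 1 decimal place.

8640.1 mm

Specimen A: correcting the raw count gives 8847 − 3 + 10 = 8854 true varves.
A: 4464.7 mm over 8854 years gives 4464.7 / 8854 ≈ 0.504 mm/yr.
Length of B = 0.504 × 17143 = 8640.1 mm.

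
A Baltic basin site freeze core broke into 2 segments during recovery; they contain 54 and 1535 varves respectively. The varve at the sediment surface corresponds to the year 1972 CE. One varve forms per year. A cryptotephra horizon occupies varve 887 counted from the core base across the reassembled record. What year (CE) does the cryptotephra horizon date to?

1270 CE

Total varves = 54 + 1535 = 1589.
The cryptotephra horizon sits at varve 887 from the core base, so 1589 − 887 = 702 varves formed after it.
Counting back 702 years from 1972 CE places the cryptotephra horizon in 1972 − 702 = 1270 CE.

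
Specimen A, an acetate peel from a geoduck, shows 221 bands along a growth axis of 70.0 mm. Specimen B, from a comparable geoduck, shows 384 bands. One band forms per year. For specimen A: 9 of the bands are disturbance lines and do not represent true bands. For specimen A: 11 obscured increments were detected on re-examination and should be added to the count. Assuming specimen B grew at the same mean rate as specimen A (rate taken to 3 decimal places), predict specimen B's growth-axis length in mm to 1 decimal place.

Specimen A: after corrections the count is 221 − 9 + 11 = 223 bands.
A: 70.0 mm over 223 years gives 70.0 / 223 ≈ 0.314 mm per year.
For B, 0.314 mm/year × 384 years = 120.6 mm.

120.6 mm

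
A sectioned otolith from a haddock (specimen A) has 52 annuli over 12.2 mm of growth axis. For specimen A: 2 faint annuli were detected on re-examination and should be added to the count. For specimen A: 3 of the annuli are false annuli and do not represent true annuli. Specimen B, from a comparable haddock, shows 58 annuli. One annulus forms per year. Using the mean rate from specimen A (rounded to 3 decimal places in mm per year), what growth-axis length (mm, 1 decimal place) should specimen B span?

Specimen A: true annulus count = 52 − 3 + 2 = 51.
A: 12.2 mm over 51 years gives 12.2 / 51 ≈ 0.239 mm/yr.
For B, 0.239 mm/year × 58 years = 13.9 mm.

13.9 mm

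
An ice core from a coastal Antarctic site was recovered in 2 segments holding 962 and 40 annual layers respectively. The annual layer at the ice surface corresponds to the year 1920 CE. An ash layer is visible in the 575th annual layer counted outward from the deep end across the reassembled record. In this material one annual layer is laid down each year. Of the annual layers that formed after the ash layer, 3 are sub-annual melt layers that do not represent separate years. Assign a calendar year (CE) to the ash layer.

Total annual layers = 962 + 40 = 1002.
Between annual layer 575 and the ice surface there are 1002 − 575 = 427 annual layers.
Excluding 3 false annual layers: 427 − 3 = 424.
1920 − 424 = 1496 CE.

1496 CE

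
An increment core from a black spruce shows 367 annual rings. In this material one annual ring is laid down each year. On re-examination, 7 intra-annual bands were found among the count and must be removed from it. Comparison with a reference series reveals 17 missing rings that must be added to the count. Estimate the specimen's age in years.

Correcting the raw count gives 367 − 7 + 17 = 377 true annual rings.
One annual ring per year makes the duration 377 years.

377 years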